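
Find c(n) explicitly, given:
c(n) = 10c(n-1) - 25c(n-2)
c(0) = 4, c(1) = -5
Characteristic equation: x² - 10x + 25 = 0, which is (x - (5))².
Repeated root r = 5.
General solution: c(n) = (A + Bn)·(5)^n.
From c(0) = 4: A = 4.
From c(1) = -5: (A + B)·(5) = -5 ⇒ B = -5.
So c(n) = \left(4 - 5 n\right) \cdot (5)^n.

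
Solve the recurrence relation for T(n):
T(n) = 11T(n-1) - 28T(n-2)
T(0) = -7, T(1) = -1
Characteristic equation: x² - 11x + 28 = 0, which factors as (x - (4))(x - (7)) = 0.
Roots r₁ = 4, r₂ = 7 (distinct).
General solution: T(n) = A·(4)^n + B·(7)^n.
From T(0) = -7: A + B = -7.
From T(1) = -1: 4A + 7B = -1.
Solving: A = -16, B = 9.
So T(n) = - 16 \cdot 4^{n} + 9 \cdot 7^{n}.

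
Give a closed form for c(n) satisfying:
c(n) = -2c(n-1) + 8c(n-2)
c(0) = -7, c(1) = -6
Characteristic equation: x² + 2x - 8 = 0, which factors as (x - (-4))(x - (2)) = 0.
Roots r₁ = -4, r₂ = 2 (distinct).
General solution: c(n) = A·(-4)^n + B·(2)^n.
From c(0) = -7: A + B = -7.
From c(1) = -6: -4A + 2B = -6.
Solving: A = - \frac{4}{3}, B = - \frac{17}{3}.
So c(n) = - \frac{4 \left(-4\right)^{n}}{3} - \frac{17 \cdot 2^{n}}{3}.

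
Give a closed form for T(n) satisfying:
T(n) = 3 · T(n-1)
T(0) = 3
Pure geometric recurrence with ratio 3.
By induction T(n) = T(0) · (3)^n = 3 \cdot 3^{n}.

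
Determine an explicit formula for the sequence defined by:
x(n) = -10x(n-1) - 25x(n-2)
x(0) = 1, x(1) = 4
Characteristic equation: x² + 10x + 25 = 0, which is (x - (-5))².
Repeated root r = -5.
General solution: x(n) = (A + Bn)·(-5)^n.
From x(0) = 1: A = 1.
From x(1) = 4: (A + B)·(-5) = 4 ⇒ B = - \frac{9}{5}.
So x(n) = \left(1 - \frac{9 n}{5}\right) \cdot (-5)^n.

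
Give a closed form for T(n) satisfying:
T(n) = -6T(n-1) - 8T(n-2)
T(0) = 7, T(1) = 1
Characteristic equation: x² + 6x + 8 = 0, which factors as (x - (-4))(x - (-2)) = 0.
Roots r₁ = -4, r₂ = -2 (distinct).
General solution: T(n) = A·(-4)^n + B·(-2)^n.
From T(0) = 7: A + B = 7.
From T(1) = 1: -4A - 2B = 1.
Solving: A = - \frac{15}{2}, B = \frac{29}{2}.
So T(n) = \frac{29 \left(-2\right)^{n}}{2} - \frac{15 \left(-4\right)^{n}}{2}.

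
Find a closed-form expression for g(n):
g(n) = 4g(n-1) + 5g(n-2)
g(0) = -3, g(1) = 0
Characteristic equation: x² - 4x - 5 = 0, which factors as (x - (5))(x - (-1)) = 0.
Roots r₁ = 5, r₂ = -1 (distinct).
General solution: g(n) = A·(5)^n + B·(-1)^n.
From g(0) = -3: A + B = -3.
From g(1) = 0: 5A - B = 0.
Solving: A = - \frac{1}{2}, B = - \frac{5}{2}.
So g(n) = - \frac{5 \left(-1\right)^{n}}{2} - \frac{5^{n}}{2}.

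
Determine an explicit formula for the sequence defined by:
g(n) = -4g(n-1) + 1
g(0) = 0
First-order linear non-homogeneous.
Homogeneous solution: g_h(n) = A·(-4)^n.
Try constant particular solution g_p = K: K = -4K + 1 ⇒ K = \frac{1}{5}.
General: g(n) = A·(-4)^n + \frac{1}{5}.
Apply g(0) = 0: A + \frac{1}{5} = 0 ⇒ A = - \frac{1}{5}.
So g(n) = \frac{1}{5} - \frac{\left(-4\right)^{n}}{5}.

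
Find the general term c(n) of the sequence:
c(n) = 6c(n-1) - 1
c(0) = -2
First-order linear non-homogeneous.
Homogeneous solution: c_h(n) = A·(6)^n.
Try constant particular solution c_p = K: K = 6K - 1 ⇒ K = \frac{1}{5}.
General: c(n) = A·(6)^n + \frac{1}{5}.
Apply c(0) = -2: A + \frac{1}{5} = -2 ⇒ A = - \frac{11}{5}.
So c(n) = \frac{1}{5} - \frac{11 \cdot 6^{n}}{5}.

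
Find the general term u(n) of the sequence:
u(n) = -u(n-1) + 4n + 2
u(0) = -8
First-order linear with linear forcing.
Homogeneous solution: u_h(n) = A·(-1)^n.
Try particular u_p(n) = pn + q. Substituting:
  pn + q = -(p(n-1) + q) + 4n + 2.
Matching the n-coefficient: p = -p + 4 ⇒ p = 2.
Matching constants: q = p - q + 2 ⇒ q = 2.
General: u(n) = A·(-1)^n + 2 n + 2.
Apply u(0) = -8: A + 2 = -8 ⇒ A = -10.
So u(n) = - 10 \left(-1\right)^{n} + 2 n + 2.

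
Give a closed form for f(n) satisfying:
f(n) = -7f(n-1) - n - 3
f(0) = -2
First-order linear with linear forcing.
Homogeneous solution: f_h(n) = A·(-7)^n.
Try particular f_p(n) = pn + q. Substituting:
  pn + q = -7(p(n-1) + q) - n - 3.
Matching the n-coefficient: p = -7p - 1 ⇒ p = - \frac{1}{8}.
Matching constants: q = 7p - 7q - 3 ⇒ q = - \frac{31}{64}.
General: f(n) = A·(-7)^n - \frac{n}{8} - \frac{31}{64}.
Apply f(0) = -2: A - \frac{31}{64} = -2 ⇒ A = - \frac{97}{64}.
So f(n) = - \frac{97 \left(-7\right)^{n}}{64} - \frac{n}{8} - \frac{31}{64}.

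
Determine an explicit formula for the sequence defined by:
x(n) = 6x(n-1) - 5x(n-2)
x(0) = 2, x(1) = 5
Characteristic equation: x² - 6x + 5 = 0, which factors as (x - (5))(x - (1)) = 0.
Roots r₁ = 5, r₂ = 1 (distinct).
General solution: x(n) = A·(5)^n + B·(1)^n.
From x(0) = 2: A + B = 2.
From x(1) = 5: 5A + B = 5.
Solving: A = \frac{3}{4}, B = \frac{5}{4}.
So x(n) = \frac{3 \cdot 5^{n}}{4} + \frac{5}{4}.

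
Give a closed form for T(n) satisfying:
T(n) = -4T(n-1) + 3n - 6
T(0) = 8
First-order linear with linear forcing.
Homogeneous solution: T_h(n) = A·(-4)^n.
Try particular T_p(n) = pn + q. Substituting:
  pn + q = -4(p(n-1) + q) + 3n - 6.
Matching the n-coefficient: p = -4p + 3 ⇒ p = \frac{3}{5}.
Matching constants: q = 4p - 4q - 6 ⇒ q = - \frac{18}{25}.
General: T(n) = A·(-4)^n + \frac{3 n}{5} - \frac{18}{25}.
Apply T(0) = 8: A - \frac{18}{25} = 8 ⇒ A = \frac{218}{25}.
So T(n) = \frac{218 \left(-4\right)^{n}}{25} + \frac{3 n}{5} - \frac{18}{25}.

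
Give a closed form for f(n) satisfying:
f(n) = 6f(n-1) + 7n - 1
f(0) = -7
First-order linear with linear forcing.
Homogeneous solution: f_h(n) = A·(6)^n.
Try particular f_p(n) = pn + q. Substituting:
  pn + q = 6(p(n-1) + q) + 7n - 1.
Matching the n-coefficient: p = 6p + 7 ⇒ p = - \frac{7}{5}.
Matching constants: q = -6p + 6q - 1 ⇒ q = - \frac{37}{25}.
General: f(n) = A·(6)^n - \frac{7 n}{5} - \frac{37}{25}.
Apply f(0) = -7: A - \frac{37}{25} = -7 ⇒ A = - \frac{138}{25}.
So f(n) = - \frac{138 \cdot 6^{n}}{25} - \frac{7 n}{5} - \frac{37}{25}.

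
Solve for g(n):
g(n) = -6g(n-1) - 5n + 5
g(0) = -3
First-order linear with linear forcing.
Homogeneous solution: g_h(n) = A·(-6)^n.
Try particular g_p(n) = pn + q. Substituting:
  pn + q = -6(p(n-1) + q) - 5n + 5.
Matching the n-coefficient: p = -6p - 5 ⇒ p = - \frac{5}{7}.
Matching constants: q = 6p - 6q + 5 ⇒ q = \frac{5}{49}.
General: g(n) = A·(-6)^n - \frac{5 n}{7} + \frac{5}{49}.
Apply g(0) = -3: A + \frac{5}{49} = -3 ⇒ A = - \frac{152}{49}.
So g(n) = - \frac{152 \left(-6\right)^{n}}{49} - \frac{5 n}{7} + \frac{5}{49}.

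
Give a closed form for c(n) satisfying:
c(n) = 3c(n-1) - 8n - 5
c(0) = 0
First-order linear with linear forcing.
Homogeneous solution: c_h(n) = A·(3)^n.
Try particular c_p(n) = pn + q. Substituting:
  pn + q = 3(p(n-1) + q) - 8n - 5.
Matching the n-coefficient: p = 3p - 8 ⇒ p = 4.
Matching constants: q = -3p + 3q - 5 ⇒ q = \frac{17}{2}.
General: c(n) = A·(3)^n + 4 n + \frac{17}{2}.
Apply c(0) = 0: A + \frac{17}{2} = 0 ⇒ A = - \frac{17}{2}.
So c(n) = - \frac{17 \cdot 3^{n}}{2} + 4 n + \frac{17}{2}.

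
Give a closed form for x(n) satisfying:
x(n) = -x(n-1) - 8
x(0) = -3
First-order linear non-homogeneous.
Homogeneous solution: x_h(n) = A·(-1)^n.
Try constant particular solution x_p = K: K = -K - 8 ⇒ K = -4.
General: x(n) = A·(-1)^n - 4.
Apply x(0) = -3: A - 4 = -3 ⇒ A = 1.
So x(n) = \left(-1\right)^{n} - 4.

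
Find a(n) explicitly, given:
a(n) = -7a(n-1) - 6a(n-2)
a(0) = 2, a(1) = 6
Characteristic equation: x² + 7x + 6 = 0, which factors as (x - (-1))(x - (-6)) = 0.
Roots r₁ = -1, r₂ = -6 (distinct).
General solution: a(n) = A·(-1)^n + B·(-6)^n.
From a(0) = 2: A + B = 2.
From a(1) = 6: -A - 6B = 6.
Solving: A = \frac{18}{5}, B = - \frac{8}{5}.
So a(n) = \frac{18 \left(-1\right)^{n}}{5} - \frac{8 \left(-6\right)^{n}}{5}.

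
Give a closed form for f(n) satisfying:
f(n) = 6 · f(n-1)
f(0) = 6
Pure geometric recurrence with ratio 6.
By induction f(n) = f(0) · (6)^n = 6 \cdot 6^{n}.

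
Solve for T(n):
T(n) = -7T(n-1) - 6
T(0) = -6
First-order linear non-homogeneous.
Homogeneous solution: T_h(n) = A·(-7)^n.
Try constant particular solution T_p = K: K = -7K - 6 ⇒ K = - \frac{3}{4}.
General: T(n) = A·(-7)^n - \frac{3}{4}.
Apply T(0) = -6: A - \frac{3}{4} = -6 ⇒ A = - \frac{21}{4}.
So T(n) = - \frac{21 \left(-7\right)^{n}}{4} - \frac{3}{4}.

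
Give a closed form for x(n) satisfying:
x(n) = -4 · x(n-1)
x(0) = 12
Pure geometric recurrence with ratio -4.
By induction x(n) = x(0) · (-4)^n = 12 \left(-4\right)^{n}.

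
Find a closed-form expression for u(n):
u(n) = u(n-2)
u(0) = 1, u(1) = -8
Characteristic equation: x² - 1 = 0, which factors as (x - (1))(x - (-1)) = 0.
Roots r₁ = 1, r₂ = -1 (distinct).
General solution: u(n) = A·(1)^n + B·(-1)^n.
From u(0) = 1: A + B = 1.
From u(1) = -8: A - B = -8.
Solving: A = - \frac{7}{2}, B = \frac{9}{2}.
So u(n) = \frac{9 \left(-1\right)^{n}}{2} - \frac{7}{2}.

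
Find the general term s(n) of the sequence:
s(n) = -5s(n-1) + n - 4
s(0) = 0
First-order linear with linear forcing.
Homogeneous solution: s_h(n) = A·(-5)^n.
Try particular s_p(n) = pn + q. Substituting:
  pn + q = -5(p(n-1) + q) + n - 4.
Matching the n-coefficient: p = -5p + 1 ⇒ p = \frac{1}{6}.
Matching constants: q = 5p - 5q - 4 ⇒ q = - \frac{19}{36}.
General: s(n) = A·(-5)^n + \frac{n}{6} - \frac{19}{36}.
Apply s(0) = 0: A - \frac{19}{36} = 0 ⇒ A = \frac{19}{36}.
So s(n) = \frac{19 \left(-5\right)^{n}}{36} + \frac{n}{6} - \frac{19}{36}.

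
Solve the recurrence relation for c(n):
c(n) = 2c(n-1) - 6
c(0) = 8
First-order linear non-homogeneous.
Homogeneous solution: c_h(n) = A·(2)^n.
Try constant particular solution c_p = K: K = 2K - 6 ⇒ K = 6.
General: c(n) = A·(2)^n + 6.
Apply c(0) = 8: A + 6 = 8 ⇒ A = 2.
So c(n) = 2 \cdot 2^{n} + 6.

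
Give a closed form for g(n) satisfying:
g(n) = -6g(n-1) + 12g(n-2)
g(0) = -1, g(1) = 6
Characteristic equation: x² + 6x - 12 = 0.
Discriminant Δ = (-6)² + 4·(12) = 84.
Roots r₁,₂ = (-6 ± √84)/2, so r₁ = -3 + \sqrt{21}, r₂ = - \sqrt{21} - 3.
General solution: g(n) = A·r₁^n + B·r₂^n.
From the initial conditions, A + B = -1 and r₁A + r₂B = 6.
Since r₁ - r₂ = √84: A = (6 - (-1)r₂)/√84 = - \frac{1}{2} + \frac{\sqrt{21}}{14}, and B = -1 - A = - \frac{1}{2} - \frac{\sqrt{21}}{14}.
So g(n) = \left(- \frac{1}{2} + \frac{\sqrt{21}}{14}\right)\left(-3 + \sqrt{21}\right)^n + \left(- \frac{1}{2} - \frac{\sqrt{21}}{14}\right)\left(- \sqrt{21} - 3\right)^n.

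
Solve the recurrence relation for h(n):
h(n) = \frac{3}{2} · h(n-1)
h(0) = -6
Pure geometric recurrence with ratio \frac{3}{2}.
By induction h(n) = h(0) · (\frac{3}{2})^n = - 6 \left(\frac{3}{2}\right)^{n}.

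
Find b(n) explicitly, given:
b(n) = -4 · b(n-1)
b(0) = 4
Pure geometric recurrence with ratio -4.
By induction b(n) = b(0) · (-4)^n = 4 \left(-4\right)^{n}.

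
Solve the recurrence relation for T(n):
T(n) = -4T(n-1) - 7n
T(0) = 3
First-order linear with linear forcing.
Homogeneous solution: T_h(n) = A·(-4)^n.
Try particular T_p(n) = pn + q. Substituting:
  pn + q = -4(p(n-1) + q) - 7n.
Matching the n-coefficient: p = -4p - 7 ⇒ p = - \frac{7}{5}.
Matching constants: q = 4p - 4q ⇒ q = - \frac{28}{25}.
General: T(n) = A·(-4)^n - \frac{7 n}{5} - \frac{28}{25}.
Apply T(0) = 3: A - \frac{28}{25} = 3 ⇒ A = \frac{103}{25}.
So T(n) = \frac{103 \left(-4\right)^{n}}{25} - \frac{7 n}{5} - \frac{28}{25}.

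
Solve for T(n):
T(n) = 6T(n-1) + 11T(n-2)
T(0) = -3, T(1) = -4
Characteristic equation: x² - 6x - 11 = 0.
Discriminant Δ = (6)² + 4·(11) = 80.
Roots r₁,₂ = (6 ± √80)/2, so r₁ = 3 + 2 \sqrt{5}, r₂ = 3 - 2 \sqrt{5}.
General solution: T(n) = A·r₁^n + B·r₂^n.
From the initial conditions, A + B = -3 and r₁A + r₂B = -4.
Since r₁ - r₂ = √80: A = (-4 - (-3)r₂)/√80 = - \frac{3}{2} + \frac{\sqrt{5}}{4}, and B = -3 - A = - \frac{3}{2} - \frac{\sqrt{5}}{4}.
So T(n) = \left(- \frac{3}{2} + \frac{\sqrt{5}}{4}\right)\left(3 + 2 \sqrt{5}\right)^n + \left(- \frac{3}{2} - \frac{\sqrt{5}}{4}\right)\left(3 - 2 \sqrt{5}\right)^n.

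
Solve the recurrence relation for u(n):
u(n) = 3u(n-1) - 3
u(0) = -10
First-order linear non-homogeneous.
Homogeneous solution: u_h(n) = A·(3)^n.
Try constant particular solution u_p = K: K = 3K - 3 ⇒ K = \frac{3}{2}.
General: u(n) = A·(3)^n + \frac{3}{2}.
Apply u(0) = -10: A + \frac{3}{2} = -10 ⇒ A = - \frac{23}{2}.
So u(n) = \frac{3}{2} - \frac{23 \cdot 3^{n}}{2}.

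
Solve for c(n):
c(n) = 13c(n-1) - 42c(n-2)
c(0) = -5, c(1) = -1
Characteristic equation: x² - 13x + 42 = 0, which factors as (x - (7))(x - (6)) = 0.
Roots r₁ = 7, r₂ = 6 (distinct).
General solution: c(n) = A·(7)^n + B·(6)^n.
From c(0) = -5: A + B = -5.
From c(1) = -1: 7A + 6B = -1.
Solving: A = 29, B = -34.
So c(n) = - 34 \cdot 6^{n} + 29 \cdot 7^{n}.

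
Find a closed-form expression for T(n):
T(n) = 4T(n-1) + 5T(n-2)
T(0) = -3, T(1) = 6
Characteristic equation: x² - 4x - 5 = 0, which factors as (x - (5))(x - (-1)) = 0.
Roots r₁ = 5, r₂ = -1 (distinct).
General solution: T(n) = A·(5)^n + B·(-1)^n.
From T(0) = -3: A + B = -3.
From T(1) = 6: 5A - B = 6.
Solving: A = \frac{1}{2}, B = - \frac{7}{2}.
So T(n) = - \frac{7 \left(-1\right)^{n}}{2} + \frac{5^{n}}{2}.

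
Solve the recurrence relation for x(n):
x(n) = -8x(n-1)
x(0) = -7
This is a homogeneous first-order recurrence with ratio -8.
By induction x(n) = x(0) · (-8)^n = - 7 \left(-8\right)^{n}.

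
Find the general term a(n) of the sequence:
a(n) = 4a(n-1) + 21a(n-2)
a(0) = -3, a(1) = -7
Characteristic equation: x² - 4x - 21 = 0, which factors as (x - (-3))(x - (7)) = 0.
Roots r₁ = -3, r₂ = 7 (distinct).
General solution: a(n) = A·(-3)^n + B·(7)^n.
From a(0) = -3: A + B = -3.
From a(1) = -7: -3A + 7B = -7.
Solving: A = - \frac{7}{5}, B = - \frac{8}{5}.
So a(n) = - \frac{7 \left(-3\right)^{n}}{5} - \frac{8 \cdot 7^{n}}{5}.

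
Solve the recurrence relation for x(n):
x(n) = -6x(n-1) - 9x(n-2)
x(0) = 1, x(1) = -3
Characteristic equation: x² + 6x + 9 = 0, which is (x - (-3))².
Repeated root r = -3.
General solution: x(n) = (A + Bn)·(-3)^n.
From x(0) = 1: A = 1.
From x(1) = -3: (A + B)·(-3) = -3 ⇒ B = 0.
So x(n) = \left(1\right) \cdot (-3)^n.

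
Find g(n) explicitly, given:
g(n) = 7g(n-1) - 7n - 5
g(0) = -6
First-order linear with linear forcing.
Homogeneous solution: g_h(n) = A·(7)^n.
Try particular g_p(n) = pn + q. Substituting:
  pn + q = 7(p(n-1) + q) - 7n - 5.
Matching the n-coefficient: p = 7p - 7 ⇒ p = \frac{7}{6}.
Matching constants: q = -7p + 7q - 5 ⇒ q = \frac{79}{36}.
General: g(n) = A·(7)^n + \frac{7 n}{6} + \frac{79}{36}.
Apply g(0) = -6: A + \frac{79}{36} = -6 ⇒ A = - \frac{295}{36}.
So g(n) = - \frac{295 \cdot 7^{n}}{36} + \frac{7 n}{6} + \frac{79}{36}.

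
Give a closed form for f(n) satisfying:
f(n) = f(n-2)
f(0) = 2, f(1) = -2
Characteristic equation: x² - 1 = 0, which factors as (x - (-1))(x - (1)) = 0.
Roots r₁ = -1, r₂ = 1 (distinct).
General solution: f(n) = A·(-1)^n + B·(1)^n.
From f(0) = 2: A + B = 2.
From f(1) = -2: -A + B = -2.
Solving: A = 2, B = 0.
So f(n) = 2 \left(-1\right)^{n}.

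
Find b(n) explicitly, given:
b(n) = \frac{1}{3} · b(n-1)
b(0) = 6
Pure geometric recurrence with ratio \frac{1}{3}.
By induction b(n) = b(0) · (\frac{1}{3})^n = 6 \cdot 3^{- n}.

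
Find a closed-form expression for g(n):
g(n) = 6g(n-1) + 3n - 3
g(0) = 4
First-order linear with linear forcing.
Homogeneous solution: g_h(n) = A·(6)^n.
Try particular g_p(n) = pn + q. Substituting:
  pn + q = 6(p(n-1) + q) + 3n - 3.
Matching the n-coefficient: p = 6p + 3 ⇒ p = - \frac{3}{5}.
Matching constants: q = -6p + 6q - 3 ⇒ q = - \frac{3}{25}.
General: g(n) = A·(6)^n - \frac{3 n}{5} - \frac{3}{25}.
Apply g(0) = 4: A - \frac{3}{25} = 4 ⇒ A = \frac{103}{25}.
So g(n) = \frac{103 \cdot 6^{n}}{25} - \frac{3 n}{5} - \frac{3}{25}.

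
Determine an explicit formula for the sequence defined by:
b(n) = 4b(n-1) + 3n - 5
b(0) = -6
First-order linear with linear forcing.
Homogeneous solution: b_h(n) = A·(4)^n.
Try particular b_p(n) = pn + q. Substituting:
  pn + q = 4(p(n-1) + q) + 3n - 5.
Matching the n-coefficient: p = 4p + 3 ⇒ p = -1.
Matching constants: q = -4p + 4q - 5 ⇒ q = \frac{1}{3}.
General: b(n) = A·(4)^n - n + \frac{1}{3}.
Apply b(0) = -6: A + \frac{1}{3} = -6 ⇒ A = - \frac{19}{3}.
So b(n) = - \frac{19 \cdot 4^{n}}{3} - n + \frac{1}{3}.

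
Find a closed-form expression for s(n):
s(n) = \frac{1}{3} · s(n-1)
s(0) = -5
Pure geometric recurrence with ratio \frac{1}{3}.
By induction s(n) = s(0) · (\frac{1}{3})^n = - 5 \cdot 3^{- n}.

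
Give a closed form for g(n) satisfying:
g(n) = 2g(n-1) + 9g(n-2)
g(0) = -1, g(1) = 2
Characteristic equation: x² - 2x - 9 = 0.
Discriminant Δ = (2)² + 4·(9) = 40.
Roots r₁,₂ = (2 ± √40)/2, so r₁ = 1 + \sqrt{10}, r₂ = 1 - \sqrt{10}.
General solution: g(n) = A·r₁^n + B·r₂^n.
From the initial conditions, A + B = -1 and r₁A + r₂B = 2.
Since r₁ - r₂ = √40: A = (2 - (-1)r₂)/√40 = - \frac{1}{2} + \frac{3 \sqrt{10}}{20}, and B = -1 - A = - \frac{1}{2} - \frac{3 \sqrt{10}}{20}.
So g(n) = \left(- \frac{1}{2} + \frac{3 \sqrt{10}}{20}\right)\left(1 + \sqrt{10}\right)^n + \left(- \frac{1}{2} - \frac{3 \sqrt{10}}{20}\right)\left(1 - \sqrt{10}\right)^n.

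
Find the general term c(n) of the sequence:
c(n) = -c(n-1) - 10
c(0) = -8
First-order linear non-homogeneous.
Homogeneous solution: c_h(n) = A·(-1)^n.
Try constant particular solution c_p = K: K = -K - 10 ⇒ K = -5.
General: c(n) = A·(-1)^n - 5.
Apply c(0) = -8: A - 5 = -8 ⇒ A = -3.
So c(n) = - 3 \left(-1\right)^{n} - 5.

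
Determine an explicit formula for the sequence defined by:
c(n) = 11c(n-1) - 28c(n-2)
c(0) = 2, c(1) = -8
Characteristic equation: x² - 11x + 28 = 0, which factors as (x - (7))(x - (4)) = 0.
Roots r₁ = 7, r₂ = 4 (distinct).
General solution: c(n) = A·(7)^n + B·(4)^n.
From c(0) = 2: A + B = 2.
From c(1) = -8: 7A + 4B = -8.
Solving: A = - \frac{16}{3}, B = \frac{22}{3}.
So c(n) = \frac{22 \cdot 4^{n}}{3} - \frac{16 \cdot 7^{n}}{3}.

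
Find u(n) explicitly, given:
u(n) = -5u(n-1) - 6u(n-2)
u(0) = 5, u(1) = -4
Characteristic equation: x² + 5x + 6 = 0, which factors as (x - (-2))(x - (-3)) = 0.
Roots r₁ = -2, r₂ = -3 (distinct).
General solution: u(n) = A·(-2)^n + B·(-3)^n.
From u(0) = 5: A + B = 5.
From u(1) = -4: -2A - 3B = -4.
Solving: A = 11, B = -6.
So u(n) = 11 \left(-2\right)^{n} - 6 \left(-3\right)^{n}.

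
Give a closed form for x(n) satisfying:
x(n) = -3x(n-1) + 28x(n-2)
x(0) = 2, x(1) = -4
Characteristic equation: x² + 3x - 28 = 0, which factors as (x - (-7))(x - (4)) = 0.
Roots r₁ = -7, r₂ = 4 (distinct).
General solution: x(n) = A·(-7)^n + B·(4)^n.
From x(0) = 2: A + B = 2.
From x(1) = -4: -7A + 4B = -4.
Solving: A = \frac{12}{11}, B = \frac{10}{11}.
So x(n) = \frac{12 \left(-7\right)^{n}}{11} + \frac{10 \cdot 4^{n}}{11}.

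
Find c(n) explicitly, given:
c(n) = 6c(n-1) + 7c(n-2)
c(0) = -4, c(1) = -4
Characteristic equation: x² - 6x - 7 = 0, which factors as (x - (-1))(x - (7)) = 0.
Roots r₁ = -1, r₂ = 7 (distinct).
General solution: c(n) = A·(-1)^n + B·(7)^n.
From c(0) = -4: A + B = -4.
From c(1) = -4: -A + 7B = -4.
Solving: A = -3, B = -1.
So c(n) = - 3 \left(-1\right)^{n} - 7^{n}.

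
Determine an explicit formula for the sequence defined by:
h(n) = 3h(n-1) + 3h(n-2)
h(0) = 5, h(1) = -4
Characteristic equation: x² - 3x - 3 = 0.
Discriminant Δ = (3)² + 4·(3) = 21.
Roots r₁,₂ = (3 ± √21)/2, so r₁ = \frac{3}{2} + \frac{\sqrt{21}}{2}, r₂ = \frac{3}{2} - \frac{\sqrt{21}}{2}.
General solution: h(n) = A·r₁^n + B·r₂^n.
From the initial conditions, A + B = 5 and r₁A + r₂B = -4.
Since r₁ - r₂ = √21: A = (-4 - (5)r₂)/√21 = \frac{5}{2} - \frac{23 \sqrt{21}}{42}, and B = 5 - A = \frac{5}{2} + \frac{23 \sqrt{21}}{42}.
So h(n) = \left(\frac{5}{2} - \frac{23 \sqrt{21}}{42}\right)\left(\frac{3}{2} + \frac{\sqrt{21}}{2}\right)^n + \left(\frac{5}{2} + \frac{23 \sqrt{21}}{42}\right)\left(\frac{3}{2} - \frac{\sqrt{21}}{2}\right)^n.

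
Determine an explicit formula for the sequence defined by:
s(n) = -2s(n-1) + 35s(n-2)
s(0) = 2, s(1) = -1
Characteristic equation: x² + 2x - 35 = 0, which factors as (x - (-7))(x - (5)) = 0.
Roots r₁ = -7, r₂ = 5 (distinct).
General solution: s(n) = A·(-7)^n + B·(5)^n.
From s(0) = 2: A + B = 2.
From s(1) = -1: -7A + 5B = -1.
Solving: A = \frac{11}{12}, B = \frac{13}{12}.
So s(n) = \frac{11 \left(-7\right)^{n}}{12} + \frac{13 \cdot 5^{n}}{12}.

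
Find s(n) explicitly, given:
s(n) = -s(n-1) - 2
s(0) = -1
First-order linear non-homogeneous.
Homogeneous solution: s_h(n) = A·(-1)^n.
Try constant particular solution s_p = K: K = -K - 2 ⇒ K = -1.
General: s(n) = A·(-1)^n - 1.
Apply s(0) = -1: A - 1 = -1 ⇒ A = 0.
So s(n) = -1.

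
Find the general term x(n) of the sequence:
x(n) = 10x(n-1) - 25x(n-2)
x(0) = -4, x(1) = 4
Characteristic equation: x² - 10x + 25 = 0, which is (x - (5))².
Repeated root r = 5.
General solution: x(n) = (A + Bn)·(5)^n.
From x(0) = -4: A = -4.
From x(1) = 4: (A + B)·(5) = 4 ⇒ B = \frac{24}{5}.
So x(n) = \left(\frac{24 n}{5} - 4\right) \cdot (5)^n.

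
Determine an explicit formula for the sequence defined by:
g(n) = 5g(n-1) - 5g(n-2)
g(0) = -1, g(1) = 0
Characteristic equation: x² - 5x + 5 = 0.
Discriminant Δ = (5)² + 4·(-5) = 5.
Roots r₁,₂ = (5 ± √5)/2, so r₁ = \frac{\sqrt{5}}{2} + \frac{5}{2}, r₂ = \frac{5}{2} - \frac{\sqrt{5}}{2}.
General solution: g(n) = A·r₁^n + B·r₂^n.
From the initial conditions, A + B = -1 and r₁A + r₂B = 0.
Since r₁ - r₂ = √5: A = (0 - (-1)r₂)/√5 = - \frac{1}{2} + \frac{\sqrt{5}}{2}, and B = -1 - A = - \frac{\sqrt{5}}{2} - \frac{1}{2}.
So g(n) = \left(- \frac{1}{2} + \frac{\sqrt{5}}{2}\right)\left(\frac{\sqrt{5}}{2} + \frac{5}{2}\right)^n + \left(- \frac{\sqrt{5}}{2} - \frac{1}{2}\right)\left(\frac{5}{2} - \frac{\sqrt{5}}{2}\right)^n.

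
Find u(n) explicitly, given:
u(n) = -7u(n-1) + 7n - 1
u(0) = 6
First-order linear with linear forcing.
Homogeneous solution: u_h(n) = A·(-7)^n.
Try particular u_p(n) = pn + q. Substituting:
  pn + q = -7(p(n-1) + q) + 7n - 1.
Matching the n-coefficient: p = -7p + 7 ⇒ p = \frac{7}{8}.
Matching constants: q = 7p - 7q - 1 ⇒ q = \frac{41}{64}.
General: u(n) = A·(-7)^n + \frac{7 n}{8} + \frac{41}{64}.
Apply u(0) = 6: A + \frac{41}{64} = 6 ⇒ A = \frac{343}{64}.
So u(n) = \frac{343 \left(-7\right)^{n}}{64} + \frac{7 n}{8} + \frac{41}{64}.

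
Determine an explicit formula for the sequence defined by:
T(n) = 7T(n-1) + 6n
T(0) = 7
First-order linear with linear forcing.
Homogeneous solution: T_h(n) = A·(7)^n.
Try particular T_p(n) = pn + q. Substituting:
  pn + q = 7(p(n-1) + q) + 6n.
Matching the n-coefficient: p = 7p + 6 ⇒ p = -1.
Matching constants: q = -7p + 7q ⇒ q = - \frac{7}{6}.
General: T(n) = A·(7)^n - n - \frac{7}{6}.
Apply T(0) = 7: A - \frac{7}{6} = 7 ⇒ A = \frac{49}{6}.
So T(n) = \frac{49 \cdot 7^{n}}{6} - n - \frac{7}{6}.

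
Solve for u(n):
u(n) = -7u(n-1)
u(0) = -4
This is a homogeneous first-order recurrence with ratio -7.
By induction u(n) = u(0) · (-7)^n = - 4 \left(-7\right)^{n}.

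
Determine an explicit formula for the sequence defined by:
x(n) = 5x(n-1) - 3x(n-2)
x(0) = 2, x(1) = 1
Characteristic equation: x² - 5x + 3 = 0.
Discriminant Δ = (5)² + 4·(-3) = 13.
Roots r₁,₂ = (5 ± √13)/2, so r₁ = \frac{\sqrt{13}}{2} + \frac{5}{2}, r₂ = \frac{5}{2} - \frac{\sqrt{13}}{2}.
General solution: x(n) = A·r₁^n + B·r₂^n.
From the initial conditions, A + B = 2 and r₁A + r₂B = 1.
Since r₁ - r₂ = √13: A = (1 - (2)r₂)/√13 = 1 - \frac{4 \sqrt{13}}{13}, and B = 2 - A = 1 + \frac{4 \sqrt{13}}{13}.
So x(n) = \left(1 - \frac{4 \sqrt{13}}{13}\right)\left(\frac{\sqrt{13}}{2} + \frac{5}{2}\right)^n + \left(1 + \frac{4 \sqrt{13}}{13}\right)\left(\frac{5}{2} - \frac{\sqrt{13}}{2}\right)^n.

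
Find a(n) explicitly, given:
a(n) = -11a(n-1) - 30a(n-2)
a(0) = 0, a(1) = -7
Characteristic equation: x² + 11x + 30 = 0, which factors as (x - (-5))(x - (-6)) = 0.
Roots r₁ = -5, r₂ = -6 (distinct).
General solution: a(n) = A·(-5)^n + B·(-6)^n.
From a(0) = 0: A + B = 0.
From a(1) = -7: -5A - 6B = -7.
Solving: A = -7, B = 7.
So a(n) = - 7 \left(-5\right)^{n} + 7 \left(-6\right)^{n}.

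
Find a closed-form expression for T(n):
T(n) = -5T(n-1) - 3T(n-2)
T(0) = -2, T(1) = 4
Characteristic equation: x² + 5x + 3 = 0.
Discriminant Δ = (-5)² + 4·(-3) = 13.
Roots r₁,₂ = (-5 ± √13)/2, so r₁ = - \frac{5}{2} + \frac{\sqrt{13}}{2}, r₂ = - \frac{5}{2} - \frac{\sqrt{13}}{2}.
General solution: T(n) = A·r₁^n + B·r₂^n.
From the initial conditions, A + B = -2 and r₁A + r₂B = 4.
Since r₁ - r₂ = √13: A = (4 - (-2)r₂)/√13 = -1 - \frac{\sqrt{13}}{13}, and B = -2 - A = -1 + \frac{\sqrt{13}}{13}.
So T(n) = \left(-1 - \frac{\sqrt{13}}{13}\right)\left(- \frac{5}{2} + \frac{\sqrt{13}}{2}\right)^n + \left(-1 + \frac{\sqrt{13}}{13}\right)\left(- \frac{5}{2} - \frac{\sqrt{13}}{2}\right)^n.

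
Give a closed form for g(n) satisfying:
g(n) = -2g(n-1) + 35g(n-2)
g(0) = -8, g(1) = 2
Characteristic equation: x² + 2x - 35 = 0, which factors as (x - (5))(x - (-7)) = 0.
Roots r₁ = 5, r₂ = -7 (distinct).
General solution: g(n) = A·(5)^n + B·(-7)^n.
From g(0) = -8: A + B = -8.
From g(1) = 2: 5A - 7B = 2.
Solving: A = - \frac{9}{2}, B = - \frac{7}{2}.
So g(n) = - \frac{7 \left(-7\right)^{n}}{2} - \frac{9 \cdot 5^{n}}{2}.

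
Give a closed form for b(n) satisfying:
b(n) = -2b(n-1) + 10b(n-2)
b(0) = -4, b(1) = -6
Characteristic equation: x² + 2x - 10 = 0.
Discriminant Δ = (-2)² + 4·(10) = 44.
Roots r₁,₂ = (-2 ± √44)/2, so r₁ = -1 + \sqrt{11}, r₂ = - \sqrt{11} - 1.
General solution: b(n) = A·r₁^n + B·r₂^n.
From the initial conditions, A + B = -4 and r₁A + r₂B = -6.
Since r₁ - r₂ = √44: A = (-6 - (-4)r₂)/√44 = -2 - \frac{5 \sqrt{11}}{11}, and B = -4 - A = -2 + \frac{5 \sqrt{11}}{11}.
So b(n) = \left(-2 - \frac{5 \sqrt{11}}{11}\right)\left(-1 + \sqrt{11}\right)^n + \left(-2 + \frac{5 \sqrt{11}}{11}\right)\left(- \sqrt{11} - 1\right)^n.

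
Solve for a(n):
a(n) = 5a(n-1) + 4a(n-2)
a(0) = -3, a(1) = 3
Characteristic equation: x² - 5x - 4 = 0.
Discriminant Δ = (5)² + 4·(4) = 41.
Roots r₁,₂ = (5 ± √41)/2, so r₁ = \frac{5}{2} + \frac{\sqrt{41}}{2}, r₂ = \frac{5}{2} - \frac{\sqrt{41}}{2}.
General solution: a(n) = A·r₁^n + B·r₂^n.
From the initial conditions, A + B = -3 and r₁A + r₂B = 3.
Since r₁ - r₂ = √41: A = (3 - (-3)r₂)/√41 = - \frac{3}{2} + \frac{21 \sqrt{41}}{82}, and B = -3 - A = - \frac{21 \sqrt{41}}{82} - \frac{3}{2}.
So a(n) = \left(- \frac{3}{2} + \frac{21 \sqrt{41}}{82}\right)\left(\frac{5}{2} + \frac{\sqrt{41}}{2}\right)^n + \left(- \frac{21 \sqrt{41}}{82} - \frac{3}{2}\right)\left(\frac{5}{2} - \frac{\sqrt{41}}{2}\right)^n.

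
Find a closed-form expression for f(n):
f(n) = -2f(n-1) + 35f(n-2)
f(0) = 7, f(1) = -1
Characteristic equation: x² + 2x - 35 = 0, which factors as (x - (5))(x - (-7)) = 0.
Roots r₁ = 5, r₂ = -7 (distinct).
General solution: f(n) = A·(5)^n + B·(-7)^n.
From f(0) = 7: A + B = 7.
From f(1) = -1: 5A - 7B = -1.
Solving: A = 4, B = 3.
So f(n) = 3 \left(-7\right)^{n} + 4 \cdot 5^{n}.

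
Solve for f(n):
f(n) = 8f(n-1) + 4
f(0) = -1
First-order linear non-homogeneous.
Homogeneous solution: f_h(n) = A·(8)^n.
Try constant particular solution f_p = K: K = 8K + 4 ⇒ K = - \frac{4}{7}.
General: f(n) = A·(8)^n - \frac{4}{7}.
Apply f(0) = -1: A - \frac{4}{7} = -1 ⇒ A = - \frac{3}{7}.
So f(n) = - \frac{3 \cdot 8^{n}}{7} - \frac{4}{7}.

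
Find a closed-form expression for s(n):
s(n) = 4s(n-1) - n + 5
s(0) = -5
First-order linear with linear forcing.
Homogeneous solution: s_h(n) = A·(4)^n.
Try particular s_p(n) = pn + q. Substituting:
  pn + q = 4(p(n-1) + q) - n + 5.
Matching the n-coefficient: p = 4p - 1 ⇒ p = \frac{1}{3}.
Matching constants: q = -4p + 4q + 5 ⇒ q = - \frac{11}{9}.
General: s(n) = A·(4)^n + \frac{n}{3} - \frac{11}{9}.
Apply s(0) = -5: A - \frac{11}{9} = -5 ⇒ A = - \frac{34}{9}.
So s(n) = - \frac{34 \cdot 4^{n}}{9} + \frac{n}{3} - \frac{11}{9}.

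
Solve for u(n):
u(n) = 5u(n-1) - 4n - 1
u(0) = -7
First-order linear with linear forcing.
Homogeneous solution: u_h(n) = A·(5)^n.
Try particular u_p(n) = pn + q. Substituting:
  pn + q = 5(p(n-1) + q) - 4n - 1.
Matching the n-coefficient: p = 5p - 4 ⇒ p = 1.
Matching constants: q = -5p + 5q - 1 ⇒ q = \frac{3}{2}.
General: u(n) = A·(5)^n + n + \frac{3}{2}.
Apply u(0) = -7: A + \frac{3}{2} = -7 ⇒ A = - \frac{17}{2}.
So u(n) = - \frac{17 \cdot 5^{n}}{2} + n + \frac{3}{2}.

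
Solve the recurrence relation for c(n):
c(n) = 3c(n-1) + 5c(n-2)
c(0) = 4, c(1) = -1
Characteristic equation: x² - 3x - 5 = 0.
Discriminant Δ = (3)² + 4·(5) = 29.
Roots r₁,₂ = (3 ± √29)/2, so r₁ = \frac{3}{2} + \frac{\sqrt{29}}{2}, r₂ = \frac{3}{2} - \frac{\sqrt{29}}{2}.
General solution: c(n) = A·r₁^n + B·r₂^n.
From the initial conditions, A + B = 4 and r₁A + r₂B = -1.
Since r₁ - r₂ = √29: A = (-1 - (4)r₂)/√29 = 2 - \frac{7 \sqrt{29}}{29}, and B = 4 - A = \frac{7 \sqrt{29}}{29} + 2.
So c(n) = \left(2 - \frac{7 \sqrt{29}}{29}\right)\left(\frac{3}{2} + \frac{\sqrt{29}}{2}\right)^n + \left(\frac{7 \sqrt{29}}{29} + 2\right)\left(\frac{3}{2} - \frac{\sqrt{29}}{2}\right)^n.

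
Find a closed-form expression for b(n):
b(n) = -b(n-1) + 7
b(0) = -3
First-order linear non-homogeneous.
Homogeneous solution: b_h(n) = A·(-1)^n.
Try constant particular solution b_p = K: K = -K + 7 ⇒ K = \frac{7}{2}.
General: b(n) = A·(-1)^n + \frac{7}{2}.
Apply b(0) = -3: A + \frac{7}{2} = -3 ⇒ A = - \frac{13}{2}.
So b(n) = \frac{7}{2} - \frac{13 \left(-1\right)^{n}}{2}.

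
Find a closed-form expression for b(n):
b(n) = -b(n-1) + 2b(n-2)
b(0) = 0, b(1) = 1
Characteristic equation: x² + x - 2 = 0, which factors as (x - (-2))(x - (1)) = 0.
Roots r₁ = -2, r₂ = 1 (distinct).
General solution: b(n) = A·(-2)^n + B·(1)^n.
From b(0) = 0: A + B = 0.
From b(1) = 1: -2A + B = 1.
Solving: A = - \frac{1}{3}, B = \frac{1}{3}.
So b(n) = \frac{1}{3} - \frac{\left(-2\right)^{n}}{3}.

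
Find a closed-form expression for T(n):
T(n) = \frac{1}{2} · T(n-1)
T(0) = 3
Pure geometric recurrence with ratio \frac{1}{2}.
By induction T(n) = T(0) · (\frac{1}{2})^n = 3 \cdot 2^{- n}.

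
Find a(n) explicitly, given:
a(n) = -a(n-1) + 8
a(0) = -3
First-order linear non-homogeneous.
Homogeneous solution: a_h(n) = A·(-1)^n.
Try constant particular solution a_p = K: K = -K + 8 ⇒ K = 4.
General: a(n) = A·(-1)^n + 4.
Apply a(0) = -3: A + 4 = -3 ⇒ A = -7.
So a(n) = 4 - 7 \left(-1\right)^{n}.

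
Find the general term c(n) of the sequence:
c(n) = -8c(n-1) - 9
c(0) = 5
First-order linear non-homogeneous.
Homogeneous solution: c_h(n) = A·(-8)^n.
Try constant particular solution c_p = K: K = -8K - 9 ⇒ K = -1.
General: c(n) = A·(-8)^n - 1.
Apply c(0) = 5: A - 1 = 5 ⇒ A = 6.
So c(n) = 6 \left(-8\right)^{n} - 1.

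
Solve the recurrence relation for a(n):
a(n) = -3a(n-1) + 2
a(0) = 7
First-order linear non-homogeneous.
Homogeneous solution: a_h(n) = A·(-3)^n.
Try constant particular solution a_p = K: K = -3K + 2 ⇒ K = \frac{1}{2}.
General: a(n) = A·(-3)^n + \frac{1}{2}.
Apply a(0) = 7: A + \frac{1}{2} = 7 ⇒ A = \frac{13}{2}.
So a(n) = \frac{13 \left(-3\right)^{n}}{2} + \frac{1}{2}.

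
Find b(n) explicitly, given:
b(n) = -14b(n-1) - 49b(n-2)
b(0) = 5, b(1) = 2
Characteristic equation: x² + 14x + 49 = 0, which is (x - (-7))².
Repeated root r = -7.
General solution: b(n) = (A + Bn)·(-7)^n.
From b(0) = 5: A = 5.
From b(1) = 2: (A + B)·(-7) = 2 ⇒ B = - \frac{37}{7}.
So b(n) = \left(5 - \frac{37 n}{7}\right) \cdot (-7)^n.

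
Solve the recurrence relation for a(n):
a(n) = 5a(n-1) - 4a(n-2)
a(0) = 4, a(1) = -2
Characteristic equation: x² - 5x + 4 = 0, which factors as (x - (4))(x - (1)) = 0.
Roots r₁ = 4, r₂ = 1 (distinct).
General solution: a(n) = A·(4)^n + B·(1)^n.
From a(0) = 4: A + B = 4.
From a(1) = -2: 4A + B = -2.
Solving: A = -2, B = 6.
So a(n) = 6 - 2 \cdot 4^{n}.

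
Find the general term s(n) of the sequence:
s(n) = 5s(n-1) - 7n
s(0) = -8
First-order linear with linear forcing.
Homogeneous solution: s_h(n) = A·(5)^n.
Try particular s_p(n) = pn + q. Substituting:
  pn + q = 5(p(n-1) + q) - 7n.
Matching the n-coefficient: p = 5p - 7 ⇒ p = \frac{7}{4}.
Matching constants: q = -5p + 5q ⇒ q = \frac{35}{16}.
General: s(n) = A·(5)^n + \frac{7 n}{4} + \frac{35}{16}.
Apply s(0) = -8: A + \frac{35}{16} = -8 ⇒ A = - \frac{163}{16}.
So s(n) = - \frac{163 \cdot 5^{n}}{16} + \frac{7 n}{4} + \frac{35}{16}.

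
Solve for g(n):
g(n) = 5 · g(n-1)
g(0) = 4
Pure geometric recurrence with ratio 5.
By induction g(n) = g(0) · (5)^n = 4 \cdot 5^{n}.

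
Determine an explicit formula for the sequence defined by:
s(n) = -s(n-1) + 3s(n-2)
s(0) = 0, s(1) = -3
Characteristic equation: x² + x - 3 = 0.
Discriminant Δ = (-1)² + 4·(3) = 13.
Roots r₁,₂ = (-1 ± √13)/2, so r₁ = - \frac{1}{2} + \frac{\sqrt{13}}{2}, r₂ = - \frac{\sqrt{13}}{2} - \frac{1}{2}.
General solution: s(n) = A·r₁^n + B·r₂^n.
From the initial conditions, A + B = 0 and r₁A + r₂B = -3.
Since r₁ - r₂ = √13: A = (-3 - (0)r₂)/√13 = - \frac{3 \sqrt{13}}{13}, and B = 0 - A = \frac{3 \sqrt{13}}{13}.
So s(n) = \left(- \frac{3 \sqrt{13}}{13}\right)\left(- \frac{1}{2} + \frac{\sqrt{13}}{2}\right)^n + \left(\frac{3 \sqrt{13}}{13}\right)\left(- \frac{\sqrt{13}}{2} - \frac{1}{2}\right)^n.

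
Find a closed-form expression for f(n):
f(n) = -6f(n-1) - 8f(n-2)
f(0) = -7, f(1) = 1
Characteristic equation: x² + 6x + 8 = 0, which factors as (x - (-4))(x - (-2)) = 0.
Roots r₁ = -4, r₂ = -2 (distinct).
General solution: f(n) = A·(-4)^n + B·(-2)^n.
From f(0) = -7: A + B = -7.
From f(1) = 1: -4A - 2B = 1.
Solving: A = \frac{13}{2}, B = - \frac{27}{2}.
So f(n) = - \frac{27 \left(-2\right)^{n}}{2} + \frac{13 \left(-4\right)^{n}}{2}.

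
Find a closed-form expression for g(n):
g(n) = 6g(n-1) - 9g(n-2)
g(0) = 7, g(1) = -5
Characteristic equation: x² - 6x + 9 = 0, which is (x - (3))².
Repeated root r = 3.
General solution: g(n) = (A + Bn)·(3)^n.
From g(0) = 7: A = 7.
From g(1) = -5: (A + B)·(3) = -5 ⇒ B = - \frac{26}{3}.
So g(n) = \left(7 - \frac{26 n}{3}\right) \cdot (3)^n.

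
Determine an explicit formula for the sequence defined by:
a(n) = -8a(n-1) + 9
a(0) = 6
First-order linear non-homogeneous.
Homogeneous solution: a_h(n) = A·(-8)^n.
Try constant particular solution a_p = K: K = -8K + 9 ⇒ K = 1.
General: a(n) = A·(-8)^n + 1.
Apply a(0) = 6: A + 1 = 6 ⇒ A = 5.
So a(n) = 5 \left(-8\right)^{n} + 1.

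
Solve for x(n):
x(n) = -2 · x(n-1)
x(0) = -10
Pure geometric recurrence with ratio -2.
By induction x(n) = x(0) · (-2)^n = - 10 \left(-2\right)^{n}.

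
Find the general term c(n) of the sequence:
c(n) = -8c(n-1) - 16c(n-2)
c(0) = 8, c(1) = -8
Characteristic equation: x² + 8x + 16 = 0, which is (x - (-4))².
Repeated root r = -4.
General solution: c(n) = (A + Bn)·(-4)^n.
From c(0) = 8: A = 8.
From c(1) = -8: (A + B)·(-4) = -8 ⇒ B = -6.
So c(n) = \left(8 - 6 n\right) \cdot (-4)^n.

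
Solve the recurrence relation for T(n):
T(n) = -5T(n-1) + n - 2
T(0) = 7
First-order linear with linear forcing.
Homogeneous solution: T_h(n) = A·(-5)^n.
Try particular T_p(n) = pn + q. Substituting:
  pn + q = -5(p(n-1) + q) + n - 2.
Matching the n-coefficient: p = -5p + 1 ⇒ p = \frac{1}{6}.
Matching constants: q = 5p - 5q - 2 ⇒ q = - \frac{7}{36}.
General: T(n) = A·(-5)^n + \frac{n}{6} - \frac{7}{36}.
Apply T(0) = 7: A - \frac{7}{36} = 7 ⇒ A = \frac{259}{36}.
So T(n) = \frac{259 \left(-5\right)^{n}}{36} + \frac{n}{6} - \frac{7}{36}.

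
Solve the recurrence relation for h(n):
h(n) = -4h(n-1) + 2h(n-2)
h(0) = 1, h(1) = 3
Characteristic equation: x² + 4x - 2 = 0.
Discriminant Δ = (-4)² + 4·(2) = 24.
Roots r₁,₂ = (-4 ± √24)/2, so r₁ = -2 + \sqrt{6}, r₂ = - \sqrt{6} - 2.
General solution: h(n) = A·r₁^n + B·r₂^n.
From the initial conditions, A + B = 1 and r₁A + r₂B = 3.
Since r₁ - r₂ = √24: A = (3 - (1)r₂)/√24 = \frac{1}{2} + \frac{5 \sqrt{6}}{12}, and B = 1 - A = \frac{1}{2} - \frac{5 \sqrt{6}}{12}.
So h(n) = \left(\frac{1}{2} + \frac{5 \sqrt{6}}{12}\right)\left(-2 + \sqrt{6}\right)^n + \left(\frac{1}{2} - \frac{5 \sqrt{6}}{12}\right)\left(- \sqrt{6} - 2\right)^n.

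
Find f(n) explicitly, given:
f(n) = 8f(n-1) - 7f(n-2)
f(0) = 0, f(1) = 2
Characteristic equation: x² - 8x + 7 = 0, which factors as (x - (7))(x - (1)) = 0.
Roots r₁ = 7, r₂ = 1 (distinct).
General solution: f(n) = A·(7)^n + B·(1)^n.
From f(0) = 0: A + B = 0.
From f(1) = 2: 7A + B = 2.
Solving: A = \frac{1}{3}, B = - \frac{1}{3}.
So f(n) = \frac{7^{n}}{3} - \frac{1}{3}.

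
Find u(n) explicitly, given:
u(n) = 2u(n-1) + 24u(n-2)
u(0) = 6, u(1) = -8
Characteristic equation: x² - 2x - 24 = 0, which factors as (x - (6))(x - (-4)) = 0.
Roots r₁ = 6, r₂ = -4 (distinct).
General solution: u(n) = A·(6)^n + B·(-4)^n.
From u(0) = 6: A + B = 6.
From u(1) = -8: 6A - 4B = -8.
Solving: A = \frac{8}{5}, B = \frac{22}{5}.
So u(n) = \frac{22 \left(-4\right)^{n}}{5} + \frac{8 \cdot 6^{n}}{5}.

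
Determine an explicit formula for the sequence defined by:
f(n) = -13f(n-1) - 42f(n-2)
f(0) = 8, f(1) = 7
Characteristic equation: x² + 13x + 42 = 0, which factors as (x - (-7))(x - (-6)) = 0.
Roots r₁ = -7, r₂ = -6 (distinct).
General solution: f(n) = A·(-7)^n + B·(-6)^n.
From f(0) = 8: A + B = 8.
From f(1) = 7: -7A - 6B = 7.
Solving: A = -55, B = 63.
So f(n) = 63 \left(-6\right)^{n} - 55 \left(-7\right)^{n}.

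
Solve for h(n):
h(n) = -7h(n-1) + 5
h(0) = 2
First-order linear non-homogeneous.
Homogeneous solution: h_h(n) = A·(-7)^n.
Try constant particular solution h_p = K: K = -7K + 5 ⇒ K = \frac{5}{8}.
General: h(n) = A·(-7)^n + \frac{5}{8}.
Apply h(0) = 2: A + \frac{5}{8} = 2 ⇒ A = \frac{11}{8}.
So h(n) = \frac{11 \left(-7\right)^{n}}{8} + \frac{5}{8}.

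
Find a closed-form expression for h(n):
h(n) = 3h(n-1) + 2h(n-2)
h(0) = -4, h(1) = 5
Characteristic equation: x² - 3x - 2 = 0.
Discriminant Δ = (3)² + 4·(2) = 17.
Roots r₁,₂ = (3 ± √17)/2, so r₁ = \frac{3}{2} + \frac{\sqrt{17}}{2}, r₂ = \frac{3}{2} - \frac{\sqrt{17}}{2}.
General solution: h(n) = A·r₁^n + B·r₂^n.
From the initial conditions, A + B = -4 and r₁A + r₂B = 5.
Since r₁ - r₂ = √17: A = (5 - (-4)r₂)/√17 = -2 + \frac{11 \sqrt{17}}{17}, and B = -4 - A = - \frac{11 \sqrt{17}}{17} - 2.
So h(n) = \left(-2 + \frac{11 \sqrt{17}}{17}\right)\left(\frac{3}{2} + \frac{\sqrt{17}}{2}\right)^n + \left(- \frac{11 \sqrt{17}}{17} - 2\right)\left(\frac{3}{2} - \frac{\sqrt{17}}{2}\right)^n.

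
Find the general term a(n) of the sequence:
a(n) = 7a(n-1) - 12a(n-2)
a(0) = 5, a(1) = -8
Characteristic equation: x² - 7x + 12 = 0, which factors as (x - (3))(x - (4)) = 0.
Roots r₁ = 3, r₂ = 4 (distinct).
General solution: a(n) = A·(3)^n + B·(4)^n.
From a(0) = 5: A + B = 5.
From a(1) = -8: 3A + 4B = -8.
Solving: A = 28, B = -23.
So a(n) = 28 \cdot 3^{n} - 23 \cdot 4^{n}.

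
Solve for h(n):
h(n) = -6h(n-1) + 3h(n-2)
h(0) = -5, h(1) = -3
Characteristic equation: x² + 6x - 3 = 0.
Discriminant Δ = (-6)² + 4·(3) = 48.
Roots r₁,₂ = (-6 ± √48)/2, so r₁ = -3 + 2 \sqrt{3}, r₂ = - 2 \sqrt{3} - 3.
General solution: h(n) = A·r₁^n + B·r₂^n.
From the initial conditions, A + B = -5 and r₁A + r₂B = -3.
Since r₁ - r₂ = √48: A = (-3 - (-5)r₂)/√48 = - \frac{3 \sqrt{3}}{2} - \frac{5}{2}, and B = -5 - A = - \frac{5}{2} + \frac{3 \sqrt{3}}{2}.
So h(n) = \left(- \frac{3 \sqrt{3}}{2} - \frac{5}{2}\right)\left(-3 + 2 \sqrt{3}\right)^n + \left(- \frac{5}{2} + \frac{3 \sqrt{3}}{2}\right)\left(- 2 \sqrt{3} - 3\right)^n.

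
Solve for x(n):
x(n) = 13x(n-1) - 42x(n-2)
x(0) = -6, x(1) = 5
Characteristic equation: x² - 13x + 42 = 0, which factors as (x - (7))(x - (6)) = 0.
Roots r₁ = 7, r₂ = 6 (distinct).
General solution: x(n) = A·(7)^n + B·(6)^n.
From x(0) = -6: A + B = -6.
From x(1) = 5: 7A + 6B = 5.
Solving: A = 41, B = -47.
So x(n) = - 47 \cdot 6^{n} + 41 \cdot 7^{n}.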